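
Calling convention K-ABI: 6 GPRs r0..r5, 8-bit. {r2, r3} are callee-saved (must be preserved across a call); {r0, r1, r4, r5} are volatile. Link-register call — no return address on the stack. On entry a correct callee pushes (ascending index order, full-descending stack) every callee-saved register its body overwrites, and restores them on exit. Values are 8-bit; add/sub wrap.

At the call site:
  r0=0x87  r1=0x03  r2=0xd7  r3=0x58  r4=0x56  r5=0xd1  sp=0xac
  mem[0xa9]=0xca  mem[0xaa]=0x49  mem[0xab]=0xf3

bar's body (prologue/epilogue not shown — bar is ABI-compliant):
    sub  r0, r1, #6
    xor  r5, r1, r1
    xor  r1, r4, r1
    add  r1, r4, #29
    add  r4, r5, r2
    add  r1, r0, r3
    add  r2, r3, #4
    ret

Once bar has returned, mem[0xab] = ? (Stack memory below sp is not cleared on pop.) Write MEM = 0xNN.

prologue: push r2 → mem[0xab]=0xd7, sp=0xab
body[0] sub  r0, r1, #6 → r0=0xfd
body[1] xor  r5, r1, r1 → r5=0x00
body[2] xor  r1, r4, r1 → r1=0x55
body[3] add  r1, r4, #29 → r1=0x73
body[4] add  r4, r5, r2 → r4=0xd7
body[5] add  r1, r0, r3 → r1=0x55
body[6] add  r2, r3, #4 → r2=0x5c
epilogue: pop r2=0xd7, sp=0xac
prologue pushed ['r2'] at ['0xab']

MEM = 0xd7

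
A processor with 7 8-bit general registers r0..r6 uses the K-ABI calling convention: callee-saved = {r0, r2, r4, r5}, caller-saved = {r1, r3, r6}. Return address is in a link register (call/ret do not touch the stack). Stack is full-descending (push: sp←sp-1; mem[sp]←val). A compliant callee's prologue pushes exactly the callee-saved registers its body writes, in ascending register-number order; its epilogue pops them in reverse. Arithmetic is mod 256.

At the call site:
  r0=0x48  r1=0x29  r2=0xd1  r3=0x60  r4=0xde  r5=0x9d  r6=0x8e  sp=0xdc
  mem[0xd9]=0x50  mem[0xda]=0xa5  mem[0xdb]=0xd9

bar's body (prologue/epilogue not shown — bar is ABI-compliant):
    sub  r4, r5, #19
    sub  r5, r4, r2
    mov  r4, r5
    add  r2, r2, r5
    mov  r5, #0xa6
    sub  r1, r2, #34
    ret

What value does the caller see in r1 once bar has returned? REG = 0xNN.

REG = 0x68

prologue: push r2 → mem[0xdb]=0xd1, sp=0xdb
prologue: push r4 → mem[0xda]=0xde, sp=0xda
prologue: push r5 → mem[0xd9]=0x9d, sp=0xd9
body[0] sub  r4, r5, #19 → r4=0x8a
body[1] sub  r5, r4, r2 → r5=0xb9
body[2] mov  r4, r5 → r4=0xb9
body[3] add  r2, r2, r5 → r2=0x8a
body[4] mov  r5, #0xa6 → r5=0xa6
body[5] sub  r1, r2, #34 → r1=0x68
epilogue: pop r5=0x9d, sp=0xda
epilogue: pop r4=0xde, sp=0xdb
epilogue: pop r2=0xd1, sp=0xdc
r1 is caller-saved → body value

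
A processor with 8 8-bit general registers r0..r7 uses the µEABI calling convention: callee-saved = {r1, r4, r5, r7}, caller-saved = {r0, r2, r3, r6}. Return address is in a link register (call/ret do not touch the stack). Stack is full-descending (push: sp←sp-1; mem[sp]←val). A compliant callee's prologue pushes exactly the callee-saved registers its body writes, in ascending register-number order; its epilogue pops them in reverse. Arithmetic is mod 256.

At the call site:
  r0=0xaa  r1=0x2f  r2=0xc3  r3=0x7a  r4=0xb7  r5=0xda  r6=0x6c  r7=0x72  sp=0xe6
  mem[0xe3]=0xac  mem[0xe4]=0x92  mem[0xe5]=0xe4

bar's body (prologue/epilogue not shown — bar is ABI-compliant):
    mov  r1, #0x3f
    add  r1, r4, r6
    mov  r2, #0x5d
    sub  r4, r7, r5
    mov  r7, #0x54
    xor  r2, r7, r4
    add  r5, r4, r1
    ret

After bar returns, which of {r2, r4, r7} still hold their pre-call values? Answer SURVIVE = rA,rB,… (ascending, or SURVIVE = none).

SURVIVE = r4,r7

prologue: push r1 -> mem[0xe5]=0x2f, sp=0xe5
prologue: push r4 -> mem[0xe4]=0xb7, sp=0xe4
prologue: push r5 -> mem[0xe3]=0xda, sp=0xe3
prologue: push r7 -> mem[0xe2]=0x72, sp=0xe2
body[0] mov  r1, #0x3f -> r1=0x3f
body[1] add  r1, r4, r6 -> r1=0x23
body[2] mov  r2, #0x5d -> r2=0x5d
body[3] sub  r4, r7, r5 -> r4=0x98
body[4] mov  r7, #0x54 -> r7=0x54
body[5] xor  r2, r7, r4 -> r2=0xcc
body[6] add  r5, r4, r1 -> r5=0xbb
epilogue: pop r7=0x72, sp=0xe3
epilogue: pop r5=0xda, sp=0xe4
epilogue: pop r4=0xb7, sp=0xe5
epilogue: pop r1=0x2f, sp=0xe6
r2: caller-saved, written=True
r4: callee-saved, written=True
r7: callee-saved, written=True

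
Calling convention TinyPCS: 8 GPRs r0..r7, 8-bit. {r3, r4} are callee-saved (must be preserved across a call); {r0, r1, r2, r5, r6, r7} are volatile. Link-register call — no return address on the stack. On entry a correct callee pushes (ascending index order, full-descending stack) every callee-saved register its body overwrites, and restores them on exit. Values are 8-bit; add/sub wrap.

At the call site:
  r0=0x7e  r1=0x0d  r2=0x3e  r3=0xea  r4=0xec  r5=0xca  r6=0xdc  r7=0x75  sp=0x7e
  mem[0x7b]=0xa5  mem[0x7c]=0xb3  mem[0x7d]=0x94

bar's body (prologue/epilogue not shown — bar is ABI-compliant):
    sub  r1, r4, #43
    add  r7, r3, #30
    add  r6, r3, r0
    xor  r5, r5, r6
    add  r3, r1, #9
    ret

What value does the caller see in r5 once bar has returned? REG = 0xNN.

REG = 0xa2

prologue: push r3 → mem[0x7d]=0xea, sp=0x7d
body[0] sub  r1, r4, #43 → r1=0xc1
body[1] add  r7, r3, #30 → r7=0x08
body[2] add  r6, r3, r0 → r6=0x68
body[3] xor  r5, r5, r6 → r5=0xa2
body[4] add  r3, r1, #9 → r3=0xca
epilogue: pop r3=0xea, sp=0x7e
r5 is caller-saved → body value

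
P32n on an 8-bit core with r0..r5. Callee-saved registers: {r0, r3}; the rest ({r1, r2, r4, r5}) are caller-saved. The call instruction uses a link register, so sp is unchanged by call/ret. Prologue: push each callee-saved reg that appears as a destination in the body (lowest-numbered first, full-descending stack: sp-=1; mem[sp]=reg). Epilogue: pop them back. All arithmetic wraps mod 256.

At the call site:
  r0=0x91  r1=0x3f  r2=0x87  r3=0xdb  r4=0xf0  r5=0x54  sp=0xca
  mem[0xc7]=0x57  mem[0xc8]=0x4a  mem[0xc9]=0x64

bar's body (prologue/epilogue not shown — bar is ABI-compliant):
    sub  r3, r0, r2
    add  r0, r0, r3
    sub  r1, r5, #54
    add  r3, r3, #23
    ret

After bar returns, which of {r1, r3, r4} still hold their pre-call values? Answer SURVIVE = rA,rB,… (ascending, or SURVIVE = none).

SURVIVE = r3,r4

prologue: push r0 → mem[0xc9]=0x91, sp=0xc9
prologue: push r3 → mem[0xc8]=0xdb, sp=0xc8
body[0] sub  r3, r0, r2 → r3=0x0a
body[1] add  r0, r0, r3 → r0=0x9b
body[2] sub  r1, r5, #54 → r1=0x1e
body[3] add  r3, r3, #23 → r3=0x21
epilogue: pop r3=0xdb, sp=0xc9
epilogue: pop r0=0x91, sp=0xca
r1: caller-saved, written=True
r3: callee-saved, written=True
r4: caller-saved, written=False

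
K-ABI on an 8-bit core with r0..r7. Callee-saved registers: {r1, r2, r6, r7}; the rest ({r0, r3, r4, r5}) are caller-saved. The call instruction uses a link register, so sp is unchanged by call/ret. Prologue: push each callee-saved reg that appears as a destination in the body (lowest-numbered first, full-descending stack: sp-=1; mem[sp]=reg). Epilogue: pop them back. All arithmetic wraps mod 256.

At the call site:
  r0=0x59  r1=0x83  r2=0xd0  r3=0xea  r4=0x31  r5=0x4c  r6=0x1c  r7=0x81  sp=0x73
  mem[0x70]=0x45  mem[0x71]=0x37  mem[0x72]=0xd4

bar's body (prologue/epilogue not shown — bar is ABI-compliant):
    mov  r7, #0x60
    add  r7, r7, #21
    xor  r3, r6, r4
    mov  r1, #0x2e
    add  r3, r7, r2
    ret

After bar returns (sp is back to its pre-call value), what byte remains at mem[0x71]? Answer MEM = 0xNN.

MEM = 0x81

prologue: push r1 -> mem[0x72]=0x83, sp=0x72
prologue: push r7 -> mem[0x71]=0x81, sp=0x71
body[0] mov  r7, #0x60 -> r7=0x60
body[1] add  r7, r7, #21 -> r7=0x75
body[2] xor  r3, r6, r4 -> r3=0x2d
body[3] mov  r1, #0x2e -> r1=0x2e
body[4] add  r3, r7, r2 -> r3=0x45
epilogue: pop r7=0x81, sp=0x72
epilogue: pop r1=0x83, sp=0x73
prologue pushed ['r1', 'r7'] at ['0x72', '0x71']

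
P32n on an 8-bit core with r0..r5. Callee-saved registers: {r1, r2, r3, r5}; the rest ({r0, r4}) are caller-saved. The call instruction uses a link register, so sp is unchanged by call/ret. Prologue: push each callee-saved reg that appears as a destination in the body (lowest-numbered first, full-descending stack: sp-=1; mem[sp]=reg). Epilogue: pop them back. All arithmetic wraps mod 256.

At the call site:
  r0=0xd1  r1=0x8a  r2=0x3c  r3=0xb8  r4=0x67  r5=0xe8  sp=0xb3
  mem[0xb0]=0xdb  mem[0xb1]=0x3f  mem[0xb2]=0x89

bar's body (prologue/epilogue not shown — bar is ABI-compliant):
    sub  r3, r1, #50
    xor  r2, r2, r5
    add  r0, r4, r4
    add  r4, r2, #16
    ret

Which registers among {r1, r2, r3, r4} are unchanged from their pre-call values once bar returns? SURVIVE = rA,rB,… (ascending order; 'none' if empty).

prologue: push r2 → mem[0xb2]=0x3c, sp=0xb2
prologue: push r3 → mem[0xb1]=0xb8, sp=0xb1
body[0] sub  r3, r1, #50 → r3=0x58
body[1] xor  r2, r2, r5 → r2=0xd4
body[2] add  r0, r4, r4 → r0=0xce
body[3] add  r4, r2, #16 → r4=0xe4
epilogue: pop r3=0xb8, sp=0xb2
epilogue: pop r2=0x3c, sp=0xb3
r1: callee-saved, written=False
r2: callee-saved, written=True
r3: callee-saved, written=True
r4: caller-saved, written=True

SURVIVE = r1,r2,r3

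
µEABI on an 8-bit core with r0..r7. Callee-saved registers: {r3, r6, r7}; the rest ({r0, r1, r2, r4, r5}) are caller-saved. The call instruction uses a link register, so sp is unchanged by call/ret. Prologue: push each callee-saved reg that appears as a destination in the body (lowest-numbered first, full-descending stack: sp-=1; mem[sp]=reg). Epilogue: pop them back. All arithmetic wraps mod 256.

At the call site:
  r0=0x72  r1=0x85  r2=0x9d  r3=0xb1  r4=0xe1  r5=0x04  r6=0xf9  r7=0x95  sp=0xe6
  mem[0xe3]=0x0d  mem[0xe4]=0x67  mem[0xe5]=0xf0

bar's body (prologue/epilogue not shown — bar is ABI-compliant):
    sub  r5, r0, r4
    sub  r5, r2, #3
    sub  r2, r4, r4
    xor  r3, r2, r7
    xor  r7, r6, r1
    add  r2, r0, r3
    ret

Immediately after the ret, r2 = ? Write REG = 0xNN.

REG = 0x07

prologue: push r3 -> mem[0xe5]=0xb1, sp=0xe5
prologue: push r7 -> mem[0xe4]=0x95, sp=0xe4
body[0] sub  r5, r0, r4 -> r5=0x91
body[1] sub  r5, r2, #3 -> r5=0x9a
body[2] sub  r2, r4, r4 -> r2=0x00
body[3] xor  r3, r2, r7 -> r3=0x95
body[4] xor  r7, r6, r1 -> r7=0x7c
body[5] add  r2, r0, r3 -> r2=0x07
epilogue: pop r7=0x95, sp=0xe5
epilogue: pop r3=0xb1, sp=0xe6
r2 is caller-saved -> body value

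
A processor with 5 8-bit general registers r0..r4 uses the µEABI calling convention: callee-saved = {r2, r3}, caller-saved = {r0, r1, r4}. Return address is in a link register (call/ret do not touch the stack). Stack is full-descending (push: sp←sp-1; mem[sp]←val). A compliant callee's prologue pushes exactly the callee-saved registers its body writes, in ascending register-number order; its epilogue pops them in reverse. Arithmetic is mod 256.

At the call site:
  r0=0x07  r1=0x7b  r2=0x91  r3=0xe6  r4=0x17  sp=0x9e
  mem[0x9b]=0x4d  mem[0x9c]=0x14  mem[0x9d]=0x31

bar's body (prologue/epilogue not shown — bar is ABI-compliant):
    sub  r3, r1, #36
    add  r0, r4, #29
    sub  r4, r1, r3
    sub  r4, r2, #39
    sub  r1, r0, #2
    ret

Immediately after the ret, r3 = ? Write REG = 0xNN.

prologue: push r3 -> mem[0x9d]=0xe6, sp=0x9d
body[0] sub  r3, r1, #36 -> r3=0x57
body[1] add  r0, r4, #29 -> r0=0x34
body[2] sub  r4, r1, r3 -> r4=0x24
body[3] sub  r4, r2, #39 -> r4=0x6a
body[4] sub  r1, r0, #2 -> r1=0x32
epilogue: pop r3=0xe6, sp=0x9e
r3 is callee-saved -> restored

REG = 0xe6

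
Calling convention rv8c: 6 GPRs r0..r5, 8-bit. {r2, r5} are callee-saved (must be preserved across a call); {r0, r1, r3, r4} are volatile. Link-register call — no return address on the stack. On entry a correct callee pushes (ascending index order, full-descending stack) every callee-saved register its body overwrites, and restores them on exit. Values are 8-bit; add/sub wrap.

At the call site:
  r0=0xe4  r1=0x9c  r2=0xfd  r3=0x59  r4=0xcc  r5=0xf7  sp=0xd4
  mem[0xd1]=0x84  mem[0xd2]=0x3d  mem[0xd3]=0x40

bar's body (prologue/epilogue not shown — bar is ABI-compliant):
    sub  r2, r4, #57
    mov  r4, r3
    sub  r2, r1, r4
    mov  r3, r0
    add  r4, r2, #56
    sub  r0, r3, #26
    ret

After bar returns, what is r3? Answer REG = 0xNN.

prologue: push r2 → mem[0xd3]=0xfd, sp=0xd3
body[0] sub  r2, r4, #57 → r2=0x93
body[1] mov  r4, r3 → r4=0x59
body[2] sub  r2, r1, r4 → r2=0x43
body[3] mov  r3, r0 → r3=0xe4
body[4] add  r4, r2, #56 → r4=0x7b
body[5] sub  r0, r3, #26 → r0=0xca
epilogue: pop r2=0xfd, sp=0xd4
r3 is caller-saved → body value

REG = 0xe4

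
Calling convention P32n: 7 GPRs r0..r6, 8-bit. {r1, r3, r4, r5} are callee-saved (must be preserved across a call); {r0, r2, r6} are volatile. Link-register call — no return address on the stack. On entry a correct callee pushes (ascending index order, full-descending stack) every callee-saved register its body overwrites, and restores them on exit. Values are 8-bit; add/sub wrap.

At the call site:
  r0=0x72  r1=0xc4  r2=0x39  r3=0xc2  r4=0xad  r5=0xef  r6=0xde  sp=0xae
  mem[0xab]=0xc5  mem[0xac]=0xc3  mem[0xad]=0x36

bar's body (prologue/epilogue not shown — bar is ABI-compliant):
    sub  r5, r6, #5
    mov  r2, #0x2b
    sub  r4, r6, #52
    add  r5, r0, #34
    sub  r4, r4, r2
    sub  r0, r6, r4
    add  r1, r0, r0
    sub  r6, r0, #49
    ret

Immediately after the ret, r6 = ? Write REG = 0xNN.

REG = 0x2e

prologue: push r1 -> mem[0xad]=0xc4, sp=0xad
prologue: push r4 -> mem[0xac]=0xad, sp=0xac
prologue: push r5 -> mem[0xab]=0xef, sp=0xab
body[0] sub  r5, r6, #5 -> r5=0xd9
body[1] mov  r2, #0x2b -> r2=0x2b
body[2] sub  r4, r6, #52 -> r4=0xaa
body[3] add  r5, r0, #34 -> r5=0x94
body[4] sub  r4, r4, r2 -> r4=0x7f
body[5] sub  r0, r6, r4 -> r0=0x5f
body[6] add  r1, r0, r0 -> r1=0xbe
body[7] sub  r6, r0, #49 -> r6=0x2e
epilogue: pop r5=0xef, sp=0xac
epilogue: pop r4=0xad, sp=0xad
epilogue: pop r1=0xc4, sp=0xae
r6 is caller-saved -> body value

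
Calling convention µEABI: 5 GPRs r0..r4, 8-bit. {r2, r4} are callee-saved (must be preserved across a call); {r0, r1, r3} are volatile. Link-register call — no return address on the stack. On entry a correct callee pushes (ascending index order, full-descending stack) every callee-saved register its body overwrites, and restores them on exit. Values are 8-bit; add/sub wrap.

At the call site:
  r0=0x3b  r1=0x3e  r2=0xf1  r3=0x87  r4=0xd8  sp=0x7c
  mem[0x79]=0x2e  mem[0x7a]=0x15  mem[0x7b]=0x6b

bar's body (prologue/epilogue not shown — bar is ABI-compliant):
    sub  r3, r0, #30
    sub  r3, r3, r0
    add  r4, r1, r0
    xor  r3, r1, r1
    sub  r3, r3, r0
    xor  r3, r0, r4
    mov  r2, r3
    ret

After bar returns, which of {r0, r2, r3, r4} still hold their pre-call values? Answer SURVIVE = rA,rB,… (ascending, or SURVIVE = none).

prologue: push r2 → mem[0x7b]=0xf1, sp=0x7b
prologue: push r4 → mem[0x7a]=0xd8, sp=0x7a
body[0] sub  r3, r0, #30 → r3=0x1d
body[1] sub  r3, r3, r0 → r3=0xe2
body[2] add  r4, r1, r0 → r4=0x79
body[3] xor  r3, r1, r1 → r3=0x00
body[4] sub  r3, r3, r0 → r3=0xc5
body[5] xor  r3, r0, r4 → r3=0x42
body[6] mov  r2, r3 → r2=0x42
epilogue: pop r4=0xd8, sp=0x7b
epilogue: pop r2=0xf1, sp=0x7c
r0: caller-saved, written=False
r2: callee-saved, written=True
r3: caller-saved, written=True
r4: callee-saved, written=True

SURVIVE = r0,r2,r4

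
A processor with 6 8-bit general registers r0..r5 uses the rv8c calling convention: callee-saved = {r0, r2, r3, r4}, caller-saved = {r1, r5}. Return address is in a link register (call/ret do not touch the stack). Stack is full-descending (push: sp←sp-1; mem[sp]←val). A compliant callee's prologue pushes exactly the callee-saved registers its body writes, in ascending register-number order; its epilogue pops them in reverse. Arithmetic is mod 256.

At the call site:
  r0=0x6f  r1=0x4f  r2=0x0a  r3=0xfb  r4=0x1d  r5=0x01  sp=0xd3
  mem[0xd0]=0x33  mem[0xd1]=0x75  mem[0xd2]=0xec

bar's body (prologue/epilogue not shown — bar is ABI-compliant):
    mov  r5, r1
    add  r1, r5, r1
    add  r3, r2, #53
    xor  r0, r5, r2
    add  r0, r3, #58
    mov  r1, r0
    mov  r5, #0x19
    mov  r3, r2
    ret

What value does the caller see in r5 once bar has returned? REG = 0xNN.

REG = 0x19

prologue: push r0 -> mem[0xd2]=0x6f, sp=0xd2
prologue: push r3 -> mem[0xd1]=0xfb, sp=0xd1
body[0] mov  r5, r1 -> r5=0x4f
body[1] add  r1, r5, r1 -> r1=0x9e
body[2] add  r3, r2, #53 -> r3=0x3f
body[3] xor  r0, r5, r2 -> r0=0x45
body[4] add  r0, r3, #58 -> r0=0x79
body[5] mov  r1, r0 -> r1=0x79
body[6] mov  r5, #0x19 -> r5=0x19
body[7] mov  r3, r2 -> r3=0x0a
epilogue: pop r3=0xfb, sp=0xd2
epilogue: pop r0=0x6f, sp=0xd3
r5 is caller-saved -> body value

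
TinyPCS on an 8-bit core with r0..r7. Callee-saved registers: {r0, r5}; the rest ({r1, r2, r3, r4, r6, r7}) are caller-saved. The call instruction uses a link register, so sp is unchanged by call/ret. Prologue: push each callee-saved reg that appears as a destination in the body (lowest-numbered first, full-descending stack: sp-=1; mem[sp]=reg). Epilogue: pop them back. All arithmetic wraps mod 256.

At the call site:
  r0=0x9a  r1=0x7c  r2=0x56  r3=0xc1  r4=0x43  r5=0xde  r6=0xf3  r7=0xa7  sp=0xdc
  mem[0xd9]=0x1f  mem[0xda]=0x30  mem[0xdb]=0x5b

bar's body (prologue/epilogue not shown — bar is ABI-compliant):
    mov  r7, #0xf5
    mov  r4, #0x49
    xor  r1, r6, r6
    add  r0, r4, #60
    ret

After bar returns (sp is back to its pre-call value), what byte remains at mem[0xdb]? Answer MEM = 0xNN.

prologue: push r0 -> mem[0xdb]=0x9a, sp=0xdb
body[0] mov  r7, #0xf5 -> r7=0xf5
body[1] mov  r4, #0x49 -> r4=0x49
body[2] xor  r1, r6, r6 -> r1=0x00
body[3] add  r0, r4, #60 -> r0=0x85
epilogue: pop r0=0x9a, sp=0xdc
prologue pushed ['r0'] at ['0xdb']

MEM = 0x9a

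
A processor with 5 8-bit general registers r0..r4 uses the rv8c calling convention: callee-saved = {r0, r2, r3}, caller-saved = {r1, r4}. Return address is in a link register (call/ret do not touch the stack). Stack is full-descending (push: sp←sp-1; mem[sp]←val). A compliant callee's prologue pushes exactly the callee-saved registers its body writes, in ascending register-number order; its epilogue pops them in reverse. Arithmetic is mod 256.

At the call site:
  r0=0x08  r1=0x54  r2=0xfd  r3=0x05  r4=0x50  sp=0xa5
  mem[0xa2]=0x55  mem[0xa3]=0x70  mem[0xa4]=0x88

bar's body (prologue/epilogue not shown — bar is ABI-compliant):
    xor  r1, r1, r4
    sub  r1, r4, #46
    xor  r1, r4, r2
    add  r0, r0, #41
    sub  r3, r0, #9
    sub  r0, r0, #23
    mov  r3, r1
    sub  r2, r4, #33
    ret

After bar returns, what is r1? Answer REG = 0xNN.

REG = 0xad

prologue: push r0 -> mem[0xa4]=0x08, sp=0xa4
prologue: push r2 -> mem[0xa3]=0xfd, sp=0xa3
prologue: push r3 -> mem[0xa2]=0x05, sp=0xa2
body[0] xor  r1, r1, r4 -> r1=0x04
body[1] sub  r1, r4, #46 -> r1=0x22
body[2] xor  r1, r4, r2 -> r1=0xad
body[3] add  r0, r0, #41 -> r0=0x31
body[4] sub  r3, r0, #9 -> r3=0x28
body[5] sub  r0, r0, #23 -> r0=0x1a
body[6] mov  r3, r1 -> r3=0xad
body[7] sub  r2, r4, #33 -> r2=0x2f
epilogue: pop r3=0x05, sp=0xa3
epilogue: pop r2=0xfd, sp=0xa4
epilogue: pop r0=0x08, sp=0xa5
r1 is caller-saved -> body value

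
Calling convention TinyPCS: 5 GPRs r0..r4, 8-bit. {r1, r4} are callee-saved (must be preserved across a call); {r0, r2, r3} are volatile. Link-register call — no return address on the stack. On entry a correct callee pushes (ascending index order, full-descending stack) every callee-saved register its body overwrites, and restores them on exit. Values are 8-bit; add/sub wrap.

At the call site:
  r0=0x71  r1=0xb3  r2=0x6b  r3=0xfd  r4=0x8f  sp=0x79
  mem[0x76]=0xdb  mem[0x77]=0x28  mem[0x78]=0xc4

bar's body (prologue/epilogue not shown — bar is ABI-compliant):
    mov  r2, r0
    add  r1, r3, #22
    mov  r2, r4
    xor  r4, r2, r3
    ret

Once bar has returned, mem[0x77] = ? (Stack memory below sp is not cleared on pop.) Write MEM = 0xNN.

MEM = 0x8f

prologue: push r1 -> mem[0x78]=0xb3, sp=0x78
prologue: push r4 -> mem[0x77]=0x8f, sp=0x77
body[0] mov  r2, r0 -> r2=0x71
body[1] add  r1, r3, #22 -> r1=0x13
body[2] mov  r2, r4 -> r2=0x8f
body[3] xor  r4, r2, r3 -> r4=0x72
epilogue: pop r4=0x8f, sp=0x78
epilogue: pop r1=0xb3, sp=0x79
prologue pushed ['r1', 'r4'] at ['0x78', '0x77']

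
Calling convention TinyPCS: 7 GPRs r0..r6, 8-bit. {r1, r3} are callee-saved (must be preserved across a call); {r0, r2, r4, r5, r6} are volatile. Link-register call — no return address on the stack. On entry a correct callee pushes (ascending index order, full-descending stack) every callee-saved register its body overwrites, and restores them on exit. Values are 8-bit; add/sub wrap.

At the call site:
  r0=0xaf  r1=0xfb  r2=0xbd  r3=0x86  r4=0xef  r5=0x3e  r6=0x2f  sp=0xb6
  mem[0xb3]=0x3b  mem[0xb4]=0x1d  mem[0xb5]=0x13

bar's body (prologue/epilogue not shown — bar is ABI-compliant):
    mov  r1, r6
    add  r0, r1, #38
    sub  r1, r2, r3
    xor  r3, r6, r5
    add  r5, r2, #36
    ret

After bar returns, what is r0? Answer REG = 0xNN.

REG = 0x55

prologue: push r1 → mem[0xb5]=0xfb, sp=0xb5
prologue: push r3 → mem[0xb4]=0x86, sp=0xb4
body[0] mov  r1, r6 → r1=0x2f
body[1] add  r0, r1, #38 → r0=0x55
body[2] sub  r1, r2, r3 → r1=0x37
body[3] xor  r3, r6, r5 → r3=0x11
body[4] add  r5, r2, #36 → r5=0xe1
epilogue: pop r3=0x86, sp=0xb5
epilogue: pop r1=0xfb, sp=0xb6
r0 is caller-saved → body value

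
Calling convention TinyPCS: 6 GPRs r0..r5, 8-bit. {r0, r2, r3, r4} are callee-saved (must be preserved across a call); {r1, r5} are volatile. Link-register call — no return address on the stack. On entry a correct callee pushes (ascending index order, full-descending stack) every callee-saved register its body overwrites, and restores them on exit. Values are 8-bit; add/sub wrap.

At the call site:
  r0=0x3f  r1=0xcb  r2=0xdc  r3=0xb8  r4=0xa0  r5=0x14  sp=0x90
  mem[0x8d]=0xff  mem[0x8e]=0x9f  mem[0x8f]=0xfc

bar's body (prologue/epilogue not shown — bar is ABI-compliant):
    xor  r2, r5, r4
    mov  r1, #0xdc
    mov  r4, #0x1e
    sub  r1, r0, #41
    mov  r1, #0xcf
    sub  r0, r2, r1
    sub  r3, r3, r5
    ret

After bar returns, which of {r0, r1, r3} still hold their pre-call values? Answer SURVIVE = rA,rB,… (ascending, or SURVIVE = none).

SURVIVE = r0,r3

prologue: push r0 -> mem[0x8f]=0x3f, sp=0x8f
prologue: push r2 -> mem[0x8e]=0xdc, sp=0x8e
prologue: push r3 -> mem[0x8d]=0xb8, sp=0x8d
prologue: push r4 -> mem[0x8c]=0xa0, sp=0x8c
body[0] xor  r2, r5, r4 -> r2=0xb4
body[1] mov  r1, #0xdc -> r1=0xdc
body[2] mov  r4, #0x1e -> r4=0x1e
body[3] sub  r1, r0, #41 -> r1=0x16
body[4] mov  r1, #0xcf -> r1=0xcf
body[5] sub  r0, r2, r1 -> r0=0xe5
body[6] sub  r3, r3, r5 -> r3=0xa4
epilogue: pop r4=0xa0, sp=0x8d
epilogue: pop r3=0xb8, sp=0x8e
epilogue: pop r2=0xdc, sp=0x8f
epilogue: pop r0=0x3f, sp=0x90
r0: callee-saved, written=True
r1: caller-saved, written=True
r3: callee-saved, written=True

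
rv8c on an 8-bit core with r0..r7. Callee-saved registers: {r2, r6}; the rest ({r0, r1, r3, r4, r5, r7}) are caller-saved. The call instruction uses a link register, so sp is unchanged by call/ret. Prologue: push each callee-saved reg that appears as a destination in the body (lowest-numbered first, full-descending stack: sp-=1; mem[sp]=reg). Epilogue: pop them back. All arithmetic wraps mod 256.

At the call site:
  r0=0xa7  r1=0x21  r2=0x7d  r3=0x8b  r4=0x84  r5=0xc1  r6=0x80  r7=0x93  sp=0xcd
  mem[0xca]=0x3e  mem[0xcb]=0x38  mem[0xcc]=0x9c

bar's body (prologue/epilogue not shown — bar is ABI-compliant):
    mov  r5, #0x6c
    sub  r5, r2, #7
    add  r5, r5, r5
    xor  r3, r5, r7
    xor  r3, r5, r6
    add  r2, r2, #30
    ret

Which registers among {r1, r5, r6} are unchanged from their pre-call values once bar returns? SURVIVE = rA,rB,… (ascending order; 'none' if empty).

SURVIVE = r1,r6

prologue: push r2 -> mem[0xcc]=0x7d, sp=0xcc
body[0] mov  r5, #0x6c -> r5=0x6c
body[1] sub  r5, r2, #7 -> r5=0x76
body[2] add  r5, r5, r5 -> r5=0xec
body[3] xor  r3, r5, r7 -> r3=0x7f
body[4] xor  r3, r5, r6 -> r3=0x6c
body[5] add  r2, r2, #30 -> r2=0x9b
epilogue: pop r2=0x7d, sp=0xcd
r1: caller-saved, written=False
r5: caller-saved, written=True
r6: callee-saved, written=False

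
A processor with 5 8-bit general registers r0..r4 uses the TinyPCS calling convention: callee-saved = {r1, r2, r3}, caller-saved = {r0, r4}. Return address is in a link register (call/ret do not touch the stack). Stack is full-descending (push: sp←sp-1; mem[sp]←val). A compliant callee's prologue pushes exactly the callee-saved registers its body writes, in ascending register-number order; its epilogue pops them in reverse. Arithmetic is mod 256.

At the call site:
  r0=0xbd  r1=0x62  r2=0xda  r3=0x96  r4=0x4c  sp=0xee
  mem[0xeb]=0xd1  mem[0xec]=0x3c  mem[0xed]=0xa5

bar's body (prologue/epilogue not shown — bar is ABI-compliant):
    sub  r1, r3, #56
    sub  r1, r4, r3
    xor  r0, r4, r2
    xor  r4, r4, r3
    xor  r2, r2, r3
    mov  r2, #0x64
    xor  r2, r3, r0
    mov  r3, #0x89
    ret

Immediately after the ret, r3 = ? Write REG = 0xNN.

prologue: push r1 → mem[0xed]=0x62, sp=0xed
prologue: push r2 → mem[0xec]=0xda, sp=0xec
prologue: push r3 → mem[0xeb]=0x96, sp=0xeb
body[0] sub  r1, r3, #56 → r1=0x5e
body[1] sub  r1, r4, r3 → r1=0xb6
body[2] xor  r0, r4, r2 → r0=0x96
body[3] xor  r4, r4, r3 → r4=0xda
body[4] xor  r2, r2, r3 → r2=0x4c
body[5] mov  r2, #0x64 → r2=0x64
body[6] xor  r2, r3, r0 → r2=0x00
body[7] mov  r3, #0x89 → r3=0x89
epilogue: pop r3=0x96, sp=0xec
epilogue: pop r2=0xda, sp=0xed
epilogue: pop r1=0x62, sp=0xee
r3 is callee-saved → restored

REG = 0x96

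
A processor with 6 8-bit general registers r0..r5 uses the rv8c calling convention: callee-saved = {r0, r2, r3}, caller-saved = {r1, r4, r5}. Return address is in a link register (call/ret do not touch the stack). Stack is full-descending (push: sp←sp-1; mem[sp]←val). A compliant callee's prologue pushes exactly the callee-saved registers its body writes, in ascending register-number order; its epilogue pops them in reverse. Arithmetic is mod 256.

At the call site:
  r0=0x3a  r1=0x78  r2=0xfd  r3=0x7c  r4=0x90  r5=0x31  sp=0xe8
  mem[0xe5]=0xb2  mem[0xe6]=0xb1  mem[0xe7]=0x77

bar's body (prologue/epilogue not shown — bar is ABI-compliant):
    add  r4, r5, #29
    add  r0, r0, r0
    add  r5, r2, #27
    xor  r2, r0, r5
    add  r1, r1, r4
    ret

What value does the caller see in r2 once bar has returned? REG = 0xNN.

REG = 0xfd

prologue: push r0 → mem[0xe7]=0x3a, sp=0xe7
prologue: push r2 → mem[0xe6]=0xfd, sp=0xe6
body[0] add  r4, r5, #29 → r4=0x4e
body[1] add  r0, r0, r0 → r0=0x74
body[2] add  r5, r2, #27 → r5=0x18
body[3] xor  r2, r0, r5 → r2=0x6c
body[4] add  r1, r1, r4 → r1=0xc6
epilogue: pop r2=0xfd, sp=0xe7
epilogue: pop r0=0x3a, sp=0xe8
r2 is callee-saved → restored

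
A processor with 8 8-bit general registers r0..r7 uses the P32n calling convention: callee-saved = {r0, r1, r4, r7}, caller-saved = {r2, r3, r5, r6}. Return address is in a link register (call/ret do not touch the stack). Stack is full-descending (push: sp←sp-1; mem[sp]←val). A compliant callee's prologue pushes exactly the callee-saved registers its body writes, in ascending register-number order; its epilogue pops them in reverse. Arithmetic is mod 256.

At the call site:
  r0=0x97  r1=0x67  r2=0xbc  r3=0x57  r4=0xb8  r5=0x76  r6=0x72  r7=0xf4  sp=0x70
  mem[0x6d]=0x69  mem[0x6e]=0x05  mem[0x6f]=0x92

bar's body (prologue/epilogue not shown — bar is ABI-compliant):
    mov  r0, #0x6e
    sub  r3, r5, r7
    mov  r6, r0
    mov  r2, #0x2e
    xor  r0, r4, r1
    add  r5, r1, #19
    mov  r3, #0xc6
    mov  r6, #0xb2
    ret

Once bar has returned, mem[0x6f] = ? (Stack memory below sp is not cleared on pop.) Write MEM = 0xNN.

MEM = 0x97

prologue: push r0 → mem[0x6f]=0x97, sp=0x6f
body[0] mov  r0, #0x6e → r0=0x6e
body[1] sub  r3, r5, r7 → r3=0x82
body[2] mov  r6, r0 → r6=0x6e
body[3] mov  r2, #0x2e → r2=0x2e
body[4] xor  r0, r4, r1 → r0=0xdf
body[5] add  r5, r1, #19 → r5=0x7a
body[6] mov  r3, #0xc6 → r3=0xc6
body[7] mov  r6, #0xb2 → r6=0xb2
epilogue: pop r0=0x97, sp=0x70
prologue pushed ['r0'] at ['0x6f']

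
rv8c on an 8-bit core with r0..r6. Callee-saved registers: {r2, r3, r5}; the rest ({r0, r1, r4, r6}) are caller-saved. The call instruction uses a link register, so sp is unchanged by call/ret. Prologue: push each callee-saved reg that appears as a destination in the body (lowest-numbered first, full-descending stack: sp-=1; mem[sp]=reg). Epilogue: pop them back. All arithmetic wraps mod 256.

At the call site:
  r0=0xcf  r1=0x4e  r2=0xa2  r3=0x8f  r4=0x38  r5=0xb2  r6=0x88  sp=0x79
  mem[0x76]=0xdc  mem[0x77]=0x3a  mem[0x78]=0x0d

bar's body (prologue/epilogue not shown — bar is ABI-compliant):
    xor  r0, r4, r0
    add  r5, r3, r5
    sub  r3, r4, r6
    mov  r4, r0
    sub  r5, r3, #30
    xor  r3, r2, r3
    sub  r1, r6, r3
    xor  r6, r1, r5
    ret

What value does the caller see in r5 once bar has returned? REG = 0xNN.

REG = 0xb2

prologue: push r3 → mem[0x78]=0x8f, sp=0x78
prologue: push r5 → mem[0x77]=0xb2, sp=0x77
body[0] xor  r0, r4, r0 → r0=0xf7
body[1] add  r5, r3, r5 → r5=0x41
body[2] sub  r3, r4, r6 → r3=0xb0
body[3] mov  r4, r0 → r4=0xf7
body[4] sub  r5, r3, #30 → r5=0x92
body[5] xor  r3, r2, r3 → r3=0x12
body[6] sub  r1, r6, r3 → r1=0x76
body[7] xor  r6, r1, r5 → r6=0xe4
epilogue: pop r5=0xb2, sp=0x78
epilogue: pop r3=0x8f, sp=0x79
r5 is callee-saved → restored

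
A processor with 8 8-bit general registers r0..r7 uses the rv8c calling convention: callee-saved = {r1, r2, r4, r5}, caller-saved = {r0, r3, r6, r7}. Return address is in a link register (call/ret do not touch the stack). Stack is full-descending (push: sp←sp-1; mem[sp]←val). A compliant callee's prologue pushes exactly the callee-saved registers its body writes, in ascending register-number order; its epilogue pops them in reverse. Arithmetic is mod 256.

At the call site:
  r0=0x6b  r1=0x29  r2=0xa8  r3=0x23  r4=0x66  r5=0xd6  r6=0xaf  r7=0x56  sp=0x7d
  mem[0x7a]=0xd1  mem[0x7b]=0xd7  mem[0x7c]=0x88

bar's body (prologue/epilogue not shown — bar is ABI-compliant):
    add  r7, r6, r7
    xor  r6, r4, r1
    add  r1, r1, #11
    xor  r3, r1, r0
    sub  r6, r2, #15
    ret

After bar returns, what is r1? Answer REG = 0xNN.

REG = 0x29

prologue: push r1 -> mem[0x7c]=0x29, sp=0x7c
body[0] add  r7, r6, r7 -> r7=0x05
body[1] xor  r6, r4, r1 -> r6=0x4f
body[2] add  r1, r1, #11 -> r1=0x34
body[3] xor  r3, r1, r0 -> r3=0x5f
body[4] sub  r6, r2, #15 -> r6=0x99
epilogue: pop r1=0x29, sp=0x7d
r1 is callee-saved -> restored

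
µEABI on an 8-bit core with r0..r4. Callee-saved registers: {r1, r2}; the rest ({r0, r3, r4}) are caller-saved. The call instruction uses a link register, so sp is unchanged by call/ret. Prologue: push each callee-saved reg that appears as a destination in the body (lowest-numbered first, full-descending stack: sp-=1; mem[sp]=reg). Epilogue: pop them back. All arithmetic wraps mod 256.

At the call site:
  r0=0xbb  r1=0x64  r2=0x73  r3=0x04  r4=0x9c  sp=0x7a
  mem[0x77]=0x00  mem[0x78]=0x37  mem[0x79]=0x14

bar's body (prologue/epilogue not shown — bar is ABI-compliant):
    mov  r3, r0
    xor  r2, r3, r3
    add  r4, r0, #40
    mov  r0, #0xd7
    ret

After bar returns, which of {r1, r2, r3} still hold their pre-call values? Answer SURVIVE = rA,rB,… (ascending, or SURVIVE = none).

SURVIVE = r1,r2

prologue: push r2 -> mem[0x79]=0x73, sp=0x79
body[0] mov  r3, r0 -> r3=0xbb
body[1] xor  r2, r3, r3 -> r2=0x00
body[2] add  r4, r0, #40 -> r4=0xe3
body[3] mov  r0, #0xd7 -> r0=0xd7
epilogue: pop r2=0x73, sp=0x7a
r1: callee-saved, written=False
r2: callee-saved, written=True
r3: caller-saved, written=True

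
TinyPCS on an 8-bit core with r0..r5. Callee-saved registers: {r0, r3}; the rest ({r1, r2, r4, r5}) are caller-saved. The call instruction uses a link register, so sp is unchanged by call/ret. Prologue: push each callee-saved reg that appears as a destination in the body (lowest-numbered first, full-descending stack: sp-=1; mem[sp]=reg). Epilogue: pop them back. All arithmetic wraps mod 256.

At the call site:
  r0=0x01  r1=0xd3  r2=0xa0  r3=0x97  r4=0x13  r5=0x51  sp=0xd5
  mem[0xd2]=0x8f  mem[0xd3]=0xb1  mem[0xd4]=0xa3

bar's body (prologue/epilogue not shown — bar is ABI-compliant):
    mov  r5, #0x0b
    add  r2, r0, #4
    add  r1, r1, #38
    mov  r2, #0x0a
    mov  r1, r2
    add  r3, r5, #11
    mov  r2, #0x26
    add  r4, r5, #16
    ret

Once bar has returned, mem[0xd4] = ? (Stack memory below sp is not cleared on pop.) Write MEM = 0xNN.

prologue: push r3 → mem[0xd4]=0x97, sp=0xd4
body[0] mov  r5, #0x0b → r5=0x0b
body[1] add  r2, r0, #4 → r2=0x05
body[2] add  r1, r1, #38 → r1=0xf9
body[3] mov  r2, #0x0a → r2=0x0a
body[4] mov  r1, r2 → r1=0x0a
body[5] add  r3, r5, #11 → r3=0x16
body[6] mov  r2, #0x26 → r2=0x26
body[7] add  r4, r5, #16 → r4=0x1b
epilogue: pop r3=0x97, sp=0xd5
prologue pushed ['r3'] at ['0xd4']

MEM = 0x97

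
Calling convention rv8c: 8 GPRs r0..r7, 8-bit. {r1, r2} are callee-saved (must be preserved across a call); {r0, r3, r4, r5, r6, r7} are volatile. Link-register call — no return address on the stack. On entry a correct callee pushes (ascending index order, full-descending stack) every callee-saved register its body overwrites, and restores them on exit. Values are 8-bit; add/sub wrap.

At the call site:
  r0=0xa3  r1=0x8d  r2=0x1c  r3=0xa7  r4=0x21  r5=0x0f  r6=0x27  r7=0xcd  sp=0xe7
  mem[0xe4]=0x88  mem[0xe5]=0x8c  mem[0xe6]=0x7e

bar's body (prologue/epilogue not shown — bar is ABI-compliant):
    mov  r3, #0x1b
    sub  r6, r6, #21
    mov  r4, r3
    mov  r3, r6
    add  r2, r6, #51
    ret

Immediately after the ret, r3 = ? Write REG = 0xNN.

REG = 0x12

prologue: push r2 -> mem[0xe6]=0x1c, sp=0xe6
body[0] mov  r3, #0x1b -> r3=0x1b
body[1] sub  r6, r6, #21 -> r6=0x12
body[2] mov  r4, r3 -> r4=0x1b
body[3] mov  r3, r6 -> r3=0x12
body[4] add  r2, r6, #51 -> r2=0x45
epilogue: pop r2=0x1c, sp=0xe7
r3 is caller-saved -> body value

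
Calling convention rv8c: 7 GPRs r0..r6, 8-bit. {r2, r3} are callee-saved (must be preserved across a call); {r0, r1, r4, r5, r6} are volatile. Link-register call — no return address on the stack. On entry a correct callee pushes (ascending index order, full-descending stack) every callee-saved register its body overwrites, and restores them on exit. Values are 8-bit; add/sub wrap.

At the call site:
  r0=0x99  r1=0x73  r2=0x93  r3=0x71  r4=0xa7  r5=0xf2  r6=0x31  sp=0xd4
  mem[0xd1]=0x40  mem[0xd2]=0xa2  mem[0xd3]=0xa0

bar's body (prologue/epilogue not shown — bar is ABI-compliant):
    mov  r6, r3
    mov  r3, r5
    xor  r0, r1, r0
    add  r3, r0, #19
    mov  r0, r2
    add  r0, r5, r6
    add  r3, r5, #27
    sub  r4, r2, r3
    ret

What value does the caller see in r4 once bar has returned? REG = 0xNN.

prologue: push r3 -> mem[0xd3]=0x71, sp=0xd3
body[0] mov  r6, r3 -> r6=0x71
body[1] mov  r3, r5 -> r3=0xf2
body[2] xor  r0, r1, r0 -> r0=0xea
body[3] add  r3, r0, #19 -> r3=0xfd
body[4] mov  r0, r2 -> r0=0x93
body[5] add  r0, r5, r6 -> r0=0x63
body[6] add  r3, r5, #27 -> r3=0x0d
body[7] sub  r4, r2, r3 -> r4=0x86
epilogue: pop r3=0x71, sp=0xd4
r4 is caller-saved -> body value

REG = 0x86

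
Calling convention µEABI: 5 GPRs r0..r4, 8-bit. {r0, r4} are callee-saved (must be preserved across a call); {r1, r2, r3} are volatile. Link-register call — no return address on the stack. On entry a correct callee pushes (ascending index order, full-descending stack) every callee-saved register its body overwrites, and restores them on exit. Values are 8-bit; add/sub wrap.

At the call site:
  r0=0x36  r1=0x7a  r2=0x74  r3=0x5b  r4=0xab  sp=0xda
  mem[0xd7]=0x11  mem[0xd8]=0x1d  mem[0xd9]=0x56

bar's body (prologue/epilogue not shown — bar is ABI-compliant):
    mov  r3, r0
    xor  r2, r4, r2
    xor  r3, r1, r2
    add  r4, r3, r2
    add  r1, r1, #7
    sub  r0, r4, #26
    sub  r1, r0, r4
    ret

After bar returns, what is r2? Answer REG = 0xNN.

prologue: push r0 -> mem[0xd9]=0x36, sp=0xd9
prologue: push r4 -> mem[0xd8]=0xab, sp=0xd8
body[0] mov  r3, r0 -> r3=0x36
body[1] xor  r2, r4, r2 -> r2=0xdf
body[2] xor  r3, r1, r2 -> r3=0xa5
body[3] add  r4, r3, r2 -> r4=0x84
body[4] add  r1, r1, #7 -> r1=0x81
body[5] sub  r0, r4, #26 -> r0=0x6a
body[6] sub  r1, r0, r4 -> r1=0xe6
epilogue: pop r4=0xab, sp=0xd9
epilogue: pop r0=0x36, sp=0xda
r2 is caller-saved -> body value

REG = 0xdf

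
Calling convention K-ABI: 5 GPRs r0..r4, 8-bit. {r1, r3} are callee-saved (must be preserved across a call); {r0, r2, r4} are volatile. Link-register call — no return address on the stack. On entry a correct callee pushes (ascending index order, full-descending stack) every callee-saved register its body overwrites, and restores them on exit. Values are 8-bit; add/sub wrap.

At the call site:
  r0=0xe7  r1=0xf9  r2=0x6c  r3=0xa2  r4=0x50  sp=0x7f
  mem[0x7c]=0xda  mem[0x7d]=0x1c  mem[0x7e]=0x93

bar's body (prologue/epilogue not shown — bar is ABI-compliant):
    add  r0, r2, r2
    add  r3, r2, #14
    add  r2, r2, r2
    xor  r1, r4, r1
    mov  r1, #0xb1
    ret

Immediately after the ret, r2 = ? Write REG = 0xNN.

REG = 0xd8

prologue: push r1 → mem[0x7e]=0xf9, sp=0x7e
prologue: push r3 → mem[0x7d]=0xa2, sp=0x7d
body[0] add  r0, r2, r2 → r0=0xd8
body[1] add  r3, r2, #14 → r3=0x7a
body[2] add  r2, r2, r2 → r2=0xd8
body[3] xor  r1, r4, r1 → r1=0xa9
body[4] mov  r1, #0xb1 → r1=0xb1
epilogue: pop r3=0xa2, sp=0x7e
epilogue: pop r1=0xf9, sp=0x7f
r2 is caller-saved → body value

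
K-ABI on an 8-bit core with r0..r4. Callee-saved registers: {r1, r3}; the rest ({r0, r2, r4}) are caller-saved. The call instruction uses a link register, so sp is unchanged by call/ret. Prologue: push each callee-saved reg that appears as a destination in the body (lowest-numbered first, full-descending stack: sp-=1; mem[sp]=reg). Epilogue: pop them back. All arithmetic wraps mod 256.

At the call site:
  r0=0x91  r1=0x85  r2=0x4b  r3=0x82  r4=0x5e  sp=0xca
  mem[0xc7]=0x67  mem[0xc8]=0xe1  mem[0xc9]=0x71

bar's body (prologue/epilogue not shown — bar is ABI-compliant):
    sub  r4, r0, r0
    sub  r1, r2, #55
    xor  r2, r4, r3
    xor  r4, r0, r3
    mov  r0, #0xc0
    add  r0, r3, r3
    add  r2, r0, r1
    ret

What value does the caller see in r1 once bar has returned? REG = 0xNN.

prologue: push r1 -> mem[0xc9]=0x85, sp=0xc9
body[0] sub  r4, r0, r0 -> r4=0x00
body[1] sub  r1, r2, #55 -> r1=0x14
body[2] xor  r2, r4, r3 -> r2=0x82
body[3] xor  r4, r0, r3 -> r4=0x13
body[4] mov  r0, #0xc0 -> r0=0xc0
body[5] add  r0, r3, r3 -> r0=0x04
body[6] add  r2, r0, r1 -> r2=0x18
epilogue: pop r1=0x85, sp=0xca
r1 is callee-saved -> restored

REG = 0x85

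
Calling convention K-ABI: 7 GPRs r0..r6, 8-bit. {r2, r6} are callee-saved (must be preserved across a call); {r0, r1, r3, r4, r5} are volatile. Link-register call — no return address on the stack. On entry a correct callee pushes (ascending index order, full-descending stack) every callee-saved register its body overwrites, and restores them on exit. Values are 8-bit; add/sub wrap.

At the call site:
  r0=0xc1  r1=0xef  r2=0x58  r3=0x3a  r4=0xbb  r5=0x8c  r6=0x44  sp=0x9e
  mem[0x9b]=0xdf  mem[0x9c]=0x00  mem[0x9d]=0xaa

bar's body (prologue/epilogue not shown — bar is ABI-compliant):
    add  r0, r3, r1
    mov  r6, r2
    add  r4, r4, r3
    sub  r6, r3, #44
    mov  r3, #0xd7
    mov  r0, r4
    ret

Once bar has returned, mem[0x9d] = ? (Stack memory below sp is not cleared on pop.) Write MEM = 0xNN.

MEM = 0x44

prologue: push r6 → mem[0x9d]=0x44, sp=0x9d
body[0] add  r0, r3, r1 → r0=0x29
body[1] mov  r6, r2 → r6=0x58
body[2] add  r4, r4, r3 → r4=0xf5
body[3] sub  r6, r3, #44 → r6=0x0e
body[4] mov  r3, #0xd7 → r3=0xd7
body[5] mov  r0, r4 → r0=0xf5
epilogue: pop r6=0x44, sp=0x9e
prologue pushed ['r6'] at ['0x9d']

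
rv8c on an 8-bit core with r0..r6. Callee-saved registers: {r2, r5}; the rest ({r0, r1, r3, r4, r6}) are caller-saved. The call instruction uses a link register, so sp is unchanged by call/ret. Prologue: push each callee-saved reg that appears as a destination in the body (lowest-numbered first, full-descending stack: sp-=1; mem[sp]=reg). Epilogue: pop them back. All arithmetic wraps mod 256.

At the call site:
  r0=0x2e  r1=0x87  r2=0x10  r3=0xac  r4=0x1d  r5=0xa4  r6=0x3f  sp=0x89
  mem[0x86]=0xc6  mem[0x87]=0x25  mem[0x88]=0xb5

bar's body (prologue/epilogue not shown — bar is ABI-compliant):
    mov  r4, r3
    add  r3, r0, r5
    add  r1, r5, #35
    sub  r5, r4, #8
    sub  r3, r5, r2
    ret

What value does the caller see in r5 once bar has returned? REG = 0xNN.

prologue: push r5 -> mem[0x88]=0xa4, sp=0x88
body[0] mov  r4, r3 -> r4=0xac
body[1] add  r3, r0, r5 -> r3=0xd2
body[2] add  r1, r5, #35 -> r1=0xc7
body[3] sub  r5, r4, #8 -> r5=0xa4
body[4] sub  r3, r5, r2 -> r3=0x94
epilogue: pop r5=0xa4, sp=0x89
r5 is callee-saved -> restored

REG = 0xa4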